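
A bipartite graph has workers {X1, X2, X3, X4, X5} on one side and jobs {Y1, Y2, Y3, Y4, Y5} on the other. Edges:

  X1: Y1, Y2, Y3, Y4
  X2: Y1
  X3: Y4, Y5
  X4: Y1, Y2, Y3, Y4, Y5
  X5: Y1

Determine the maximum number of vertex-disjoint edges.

4

Unit-capacity flow: source→left, listed edges, right→sink; max matching = max flow.
Augmenting path X1→Y1 (+1); matched 1.
Augmenting path X3→Y4 (+1); matched 2.
Augmenting path X4→Y2 (+1); matched 3.
Augmenting path X2→Y1→X1→Y3 (+1); matched 4.
No augmenting path remains; maximum matching = 4.
König certificate: {X1, X3, X4, Y1} is a vertex cover of size 4 (every listed pair touches it), so no matching can be larger.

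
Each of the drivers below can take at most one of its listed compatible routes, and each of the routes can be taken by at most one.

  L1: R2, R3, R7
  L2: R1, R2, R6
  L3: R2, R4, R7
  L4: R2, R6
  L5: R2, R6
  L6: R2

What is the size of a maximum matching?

5

Unit-capacity flow: source→left, listed edges, right→sink; max matching = max flow.
Augmenting path L1→R2 (+1); matched 1.
Augmenting path L2→R1 (+1); matched 2.
Augmenting path L3→R4 (+1); matched 3.
Augmenting path L4→R6 (+1); matched 4.
Augmenting path L5→R2→L1→R3 (+1); matched 5.
No augmenting path remains; maximum matching = 5.
König certificate: {L1, L2, L3, R2, R6} is a vertex cover of size 5 (every listed pair touches it), so no matching can be larger.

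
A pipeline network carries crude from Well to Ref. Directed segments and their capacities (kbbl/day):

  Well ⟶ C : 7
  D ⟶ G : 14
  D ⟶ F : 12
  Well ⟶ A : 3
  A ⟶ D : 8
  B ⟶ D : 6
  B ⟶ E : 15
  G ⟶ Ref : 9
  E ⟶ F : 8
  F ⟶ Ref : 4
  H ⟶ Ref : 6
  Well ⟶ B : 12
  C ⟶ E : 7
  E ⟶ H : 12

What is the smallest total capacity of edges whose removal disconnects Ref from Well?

19

Augment Well→A→D→F→Ref: bottleneck 3, flow now 3.
Augment Well→B→D→F→Ref: bottleneck 1, flow now 4.
Augment Well→B→D→G→Ref: bottleneck 5, flow now 9.
Augment Well→B→E→H→Ref: bottleneck 6, flow now 15.
Augment Well→C→E→F→D→G→Ref: bottleneck 4, flow now 19. (uses reverse residual edge)
No augmenting path remains; maximum flow = 19.
By max-flow min-cut, the minimum cut capacity equals the max flow.
In the residual graph, reachable from Well: {Well, B, C, E, F, H}.
Min-cut edges: Well→A (3), B→D (6), F→Ref (4), H→Ref (6); capacity 3 + 6 + 4 + 6 = 19.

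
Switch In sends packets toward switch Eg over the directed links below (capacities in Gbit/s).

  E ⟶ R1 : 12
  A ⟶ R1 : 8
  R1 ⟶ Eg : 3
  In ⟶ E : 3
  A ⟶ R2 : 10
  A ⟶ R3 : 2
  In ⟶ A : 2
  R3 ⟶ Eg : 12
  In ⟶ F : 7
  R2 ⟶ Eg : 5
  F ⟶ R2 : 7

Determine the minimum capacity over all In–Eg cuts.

10

Augment In→F→R2→Eg: bottleneck 5, flow now 5.
Augment In→E→R1→Eg: bottleneck 3, flow now 8.
Augment In→A→R3→Eg: bottleneck 2, flow now 10.
No augmenting path remains; maximum flow = 10.
By max-flow min-cut, the minimum cut capacity equals the max flow.
In the residual graph, reachable from In: {In, F, R2}.
Min-cut edges: In→E (3), In→A (2), R2→Eg (5); capacity 3 + 2 + 5 = 10.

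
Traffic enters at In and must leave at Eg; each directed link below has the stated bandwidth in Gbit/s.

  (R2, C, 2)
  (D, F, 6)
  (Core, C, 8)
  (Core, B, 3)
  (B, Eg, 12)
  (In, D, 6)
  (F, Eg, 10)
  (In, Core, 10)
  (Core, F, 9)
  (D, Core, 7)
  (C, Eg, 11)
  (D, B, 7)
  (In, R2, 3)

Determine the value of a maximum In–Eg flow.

18

Augment In→D→B→Eg: bottleneck 6, flow now 6.
Augment In→R2→C→Eg: bottleneck 2, flow now 8.
Augment In→Core→B→Eg: bottleneck 3, flow now 11.
Augment In→Core→C→Eg: bottleneck 7, flow now 18.
No augmenting path remains; maximum flow = 18.
In the residual graph, reachable from In: {In, R2}.
Min-cut edges: In→D (6), In→Core (10), R2→C (2); capacity 6 + 10 + 2 = 18.
This cut is saturated, so no flow can exceed 18.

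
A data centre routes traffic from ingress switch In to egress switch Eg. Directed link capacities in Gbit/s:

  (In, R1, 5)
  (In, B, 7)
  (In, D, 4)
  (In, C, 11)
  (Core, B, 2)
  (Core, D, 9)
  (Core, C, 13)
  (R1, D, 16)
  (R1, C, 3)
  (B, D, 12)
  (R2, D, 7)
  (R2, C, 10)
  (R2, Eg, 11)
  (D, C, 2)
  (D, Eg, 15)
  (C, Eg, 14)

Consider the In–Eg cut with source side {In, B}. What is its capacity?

32

Edges leaving {In, B}: In→R1 (5), In→D (4), In→C (11), B→D (12).
Cut capacity = 5 + 4 + 11 + 12 = 32.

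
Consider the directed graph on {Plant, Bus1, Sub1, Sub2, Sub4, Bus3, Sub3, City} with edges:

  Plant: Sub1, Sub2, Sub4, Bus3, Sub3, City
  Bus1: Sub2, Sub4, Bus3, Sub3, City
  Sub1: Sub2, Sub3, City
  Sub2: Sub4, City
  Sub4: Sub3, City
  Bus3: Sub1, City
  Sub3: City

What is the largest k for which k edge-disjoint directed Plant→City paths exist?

6

Assign every edge capacity 1; by Menger, the answer equals the max flow.
Path Plant→City (+1); total 1.
Path Plant→Sub1→City (+1); total 2.
Path Plant→Sub2→City (+1); total 3.
Path Plant→Sub4→City (+1); total 4.
Path Plant→Bus3→City (+1); total 5.
Path Plant→Sub3→City (+1); total 6.
No residual Plant→City path; max flow = 6.
Certifying cut of size 6: {Plant→Bus3, Plant→City, Plant→Sub1, Plant→Sub2, Plant→Sub3, Plant→Sub4}.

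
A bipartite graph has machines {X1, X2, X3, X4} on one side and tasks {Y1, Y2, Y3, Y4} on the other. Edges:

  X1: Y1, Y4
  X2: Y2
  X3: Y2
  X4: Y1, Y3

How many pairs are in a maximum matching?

3

Unit-capacity flow: source→left, listed edges, right→sink; max matching = max flow.
Augmenting path X1→Y1 (+1); matched 1.
Augmenting path X2→Y2 (+1); matched 2.
Augmenting path X4→Y3 (+1); matched 3.
No augmenting path remains; maximum matching = 3.
König certificate: {X1, X4, Y2} is a vertex cover of size 3 (every listed pair touches it), so no matching can be larger.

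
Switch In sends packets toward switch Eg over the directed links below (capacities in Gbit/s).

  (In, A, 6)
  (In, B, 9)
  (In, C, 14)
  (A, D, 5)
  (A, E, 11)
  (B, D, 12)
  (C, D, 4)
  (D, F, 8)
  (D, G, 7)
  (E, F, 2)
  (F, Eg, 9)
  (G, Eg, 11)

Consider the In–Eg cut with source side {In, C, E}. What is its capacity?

Edges leaving {In, C, E}: In→A (6), In→B (9), C→D (4), E→F (2).
Cut capacity = 6 + 9 + 4 + 2 = 21.

21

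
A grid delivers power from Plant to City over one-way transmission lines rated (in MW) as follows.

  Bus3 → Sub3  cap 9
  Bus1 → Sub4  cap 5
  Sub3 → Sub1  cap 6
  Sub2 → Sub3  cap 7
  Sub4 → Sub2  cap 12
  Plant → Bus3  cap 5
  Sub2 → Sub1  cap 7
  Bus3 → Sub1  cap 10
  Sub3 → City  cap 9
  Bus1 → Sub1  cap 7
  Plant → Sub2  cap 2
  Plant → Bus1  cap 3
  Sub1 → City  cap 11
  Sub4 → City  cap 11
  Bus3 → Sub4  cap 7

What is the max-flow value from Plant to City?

Augment Plant→Sub2→Sub3→City: bottleneck 2, flow now 2.
Augment Plant→Bus3→Sub4→City: bottleneck 5, flow now 7.
Augment Plant→Bus1→Sub4→City: bottleneck 3, flow now 10.
No augmenting path remains; maximum flow = 10.
In the residual graph, reachable from Plant: {Plant}.
Min-cut edges: Plant→Sub2 (2), Plant→Bus3 (5), Plant→Bus1 (3); capacity 2 + 5 + 3 = 10.
This cut is saturated, so no flow can exceed 10.

10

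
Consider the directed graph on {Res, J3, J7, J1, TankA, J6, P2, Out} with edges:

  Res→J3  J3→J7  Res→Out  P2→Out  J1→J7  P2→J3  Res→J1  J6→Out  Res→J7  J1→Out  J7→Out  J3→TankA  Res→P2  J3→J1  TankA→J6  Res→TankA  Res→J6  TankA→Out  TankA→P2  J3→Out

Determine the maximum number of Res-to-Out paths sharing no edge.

7

Assign every edge capacity 1; by Menger, the answer equals the max flow.
Path Res→Out (+1); total 1.
Path Res→J3→Out (+1); total 2.
Path Res→J7→Out (+1); total 3.
Path Res→J1→Out (+1); total 4.
Path Res→TankA→Out (+1); total 5.
Path Res→J6→Out (+1); total 6.
Path Res→P2→Out (+1); total 7.
No residual Res→Out path; max flow = 7.
Certifying cut of size 7: {Res→J1, Res→J3, Res→J6, Res→J7, Res→Out, Res→P2, Res→TankA}.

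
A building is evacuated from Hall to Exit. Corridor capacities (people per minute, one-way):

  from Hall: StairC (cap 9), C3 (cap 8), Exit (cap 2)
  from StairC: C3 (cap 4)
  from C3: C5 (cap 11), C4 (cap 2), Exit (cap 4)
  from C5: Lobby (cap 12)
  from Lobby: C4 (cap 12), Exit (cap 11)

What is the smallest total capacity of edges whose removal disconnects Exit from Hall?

Augment Hall→Exit: bottleneck 2, flow now 2.
Augment Hall→C3→Exit: bottleneck 4, flow now 6.
Augment Hall→C3→C5→Lobby→Exit: bottleneck 4, flow now 10.
Augment Hall→StairC→C3→C5→Lobby→Exit: bottleneck 4, flow now 14.
No augmenting path remains; maximum flow = 14.
By max-flow min-cut, the minimum cut capacity equals the max flow.
In the residual graph, reachable from Hall: {Hall, StairC}.
Min-cut edges: Hall→C3 (8), Hall→Exit (2), StairC→C3 (4); capacity 8 + 2 + 4 = 14.

14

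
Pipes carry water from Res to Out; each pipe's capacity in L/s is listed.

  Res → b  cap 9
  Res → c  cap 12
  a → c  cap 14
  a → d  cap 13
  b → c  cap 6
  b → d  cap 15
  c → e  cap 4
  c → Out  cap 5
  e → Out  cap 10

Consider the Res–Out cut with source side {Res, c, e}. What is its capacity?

Edges leaving {Res, c, e}: Res→b (9), c→Out (5), e→Out (10).
Cut capacity = 9 + 5 + 10 = 24.

24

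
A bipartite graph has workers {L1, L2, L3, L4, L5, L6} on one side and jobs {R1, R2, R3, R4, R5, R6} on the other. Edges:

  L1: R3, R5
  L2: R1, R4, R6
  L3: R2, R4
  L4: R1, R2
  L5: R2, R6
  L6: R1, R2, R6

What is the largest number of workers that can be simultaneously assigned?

Unit-capacity flow: source→left, listed edges, right→sink; max matching = max flow.
Augmenting path L1→R3 (+1); matched 1.
Augmenting path L2→R1 (+1); matched 2.
Augmenting path L3→R2 (+1); matched 3.
Augmenting path L5→R6 (+1); matched 4.
Augmenting path L4→R1→L2→R4 (+1); matched 5.
No augmenting path remains; maximum matching = 5.
König certificate: {L1, R1, R2, R4, R6} is a vertex cover of size 5 (every listed pair touches it), so no matching can be larger.

5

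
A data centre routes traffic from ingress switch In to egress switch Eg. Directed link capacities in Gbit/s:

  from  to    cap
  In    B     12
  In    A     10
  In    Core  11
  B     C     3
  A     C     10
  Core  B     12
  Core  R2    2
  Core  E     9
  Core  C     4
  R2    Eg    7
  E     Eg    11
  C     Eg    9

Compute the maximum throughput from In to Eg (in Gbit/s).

Augment In→B→C→Eg: bottleneck 3, flow now 3.
Augment In→A→C→Eg: bottleneck 6, flow now 9.
Augment In→Core→R2→Eg: bottleneck 2, flow now 11.
Augment In→Core→E→Eg: bottleneck 9, flow now 20.
No augmenting path remains; maximum flow = 20.
In the residual graph, reachable from In: {In, B, A, C}.
Min-cut edges: In→Core (11), C→Eg (9); capacity 11 + 9 = 20.
This cut is saturated, so no flow can exceed 20.

20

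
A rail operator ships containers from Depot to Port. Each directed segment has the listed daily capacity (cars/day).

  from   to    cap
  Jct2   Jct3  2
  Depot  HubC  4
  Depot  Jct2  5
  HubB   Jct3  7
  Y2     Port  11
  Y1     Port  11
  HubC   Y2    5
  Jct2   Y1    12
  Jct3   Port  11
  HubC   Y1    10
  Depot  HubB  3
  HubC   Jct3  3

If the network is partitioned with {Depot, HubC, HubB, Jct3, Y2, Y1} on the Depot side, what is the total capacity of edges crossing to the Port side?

38

Edges leaving {Depot, HubC, HubB, Jct3, Y2, Y1}: Depot→Jct2 (5), Jct3→Port (11), Y2→Port (11), Y1→Port (11).
Cut capacity = 5 + 11 + 11 + 11 = 38.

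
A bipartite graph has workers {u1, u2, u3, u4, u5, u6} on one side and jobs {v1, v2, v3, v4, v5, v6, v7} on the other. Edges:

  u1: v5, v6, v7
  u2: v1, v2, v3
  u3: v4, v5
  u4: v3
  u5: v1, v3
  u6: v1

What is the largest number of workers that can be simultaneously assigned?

Unit-capacity flow: source→left, listed edges, right→sink; max matching = max flow.
Augmenting path u1→v5 (+1); matched 1.
Augmenting path u2→v1 (+1); matched 2.
Augmenting path u3→v4 (+1); matched 3.
Augmenting path u4→v3 (+1); matched 4.
Augmenting path u5→v1→u2→v2 (+1); matched 5.
No augmenting path remains; maximum matching = 5.
König certificate: {u1, u2, u3, v1, v3} is a vertex cover of size 5 (every listed pair touches it), so no matching can be larger.

5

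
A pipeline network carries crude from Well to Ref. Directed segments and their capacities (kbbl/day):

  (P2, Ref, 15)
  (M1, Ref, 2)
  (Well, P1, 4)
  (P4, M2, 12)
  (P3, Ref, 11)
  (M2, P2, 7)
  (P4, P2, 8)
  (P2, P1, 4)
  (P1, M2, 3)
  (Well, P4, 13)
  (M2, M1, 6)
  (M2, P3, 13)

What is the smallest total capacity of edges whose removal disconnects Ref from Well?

Augment Well→P4→P2→Ref: bottleneck 8, flow now 8.
Augment Well→P4→M2→M1→Ref: bottleneck 2, flow now 10.
Augment Well→P4→M2→P2→Ref: bottleneck 3, flow now 13.
Augment Well→P1→M2→P2→Ref: bottleneck 3, flow now 16.
No augmenting path remains; maximum flow = 16.
By max-flow min-cut, the minimum cut capacity equals the max flow.
In the residual graph, reachable from Well: {Well, P1}.
Min-cut edges: Well→P4 (13), P1→M2 (3); capacity 13 + 3 = 16.

16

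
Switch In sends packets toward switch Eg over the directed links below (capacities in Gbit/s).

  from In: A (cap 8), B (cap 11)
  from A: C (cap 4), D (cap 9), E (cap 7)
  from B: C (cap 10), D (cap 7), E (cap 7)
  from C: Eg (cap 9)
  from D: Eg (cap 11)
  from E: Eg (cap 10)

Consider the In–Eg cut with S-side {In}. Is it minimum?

Yes — it is a minimum cut (capacity 19).

Given cut capacity: 8 + 11 = 19.
Augment In→A→C→Eg: bottleneck 4, flow now 4.
Augment In→A→D→Eg: bottleneck 4, flow now 8.
Augment In→B→C→Eg: bottleneck 5, flow now 13.
Augment In→B→D→Eg: bottleneck 6, flow now 19.
No augmenting path remains; maximum flow = 19.
Cut capacity 19 equals the max flow, so it is a minimum cut.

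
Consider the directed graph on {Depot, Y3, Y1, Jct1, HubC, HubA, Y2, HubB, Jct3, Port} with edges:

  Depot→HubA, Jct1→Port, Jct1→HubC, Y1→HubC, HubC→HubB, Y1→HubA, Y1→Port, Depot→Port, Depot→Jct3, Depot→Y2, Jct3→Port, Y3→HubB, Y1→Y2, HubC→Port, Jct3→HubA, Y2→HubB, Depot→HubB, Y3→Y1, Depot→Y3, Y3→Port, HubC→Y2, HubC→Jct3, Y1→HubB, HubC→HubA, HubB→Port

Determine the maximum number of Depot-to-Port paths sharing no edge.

4

Assign every edge capacity 1; by Menger, the answer equals the max flow.
Path Depot→Port (+1); total 1.
Path Depot→Y3→Port (+1); total 2.
Path Depot→HubB→Port (+1); total 3.
Path Depot→Jct3→Port (+1); total 4.
No residual Depot→Port path; max flow = 4.
Certifying cut of size 4: {Depot→Jct3, Depot→Port, Depot→Y3, HubB→Port}.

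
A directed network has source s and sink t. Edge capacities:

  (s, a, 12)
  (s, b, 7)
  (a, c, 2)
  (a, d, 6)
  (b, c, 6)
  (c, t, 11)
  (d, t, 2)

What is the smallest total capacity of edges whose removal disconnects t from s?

Augment s→a→c→t: bottleneck 2, flow now 2.
Augment s→a→d→t: bottleneck 2, flow now 4.
Augment s→b→c→t: bottleneck 6, flow now 10.
No augmenting path remains; maximum flow = 10.
By max-flow min-cut, the minimum cut capacity equals the max flow.
In the residual graph, reachable from s: {s, a, b, d}.
Min-cut edges: a→c (2), b→c (6), d→t (2); capacity 2 + 6 + 2 = 10.

10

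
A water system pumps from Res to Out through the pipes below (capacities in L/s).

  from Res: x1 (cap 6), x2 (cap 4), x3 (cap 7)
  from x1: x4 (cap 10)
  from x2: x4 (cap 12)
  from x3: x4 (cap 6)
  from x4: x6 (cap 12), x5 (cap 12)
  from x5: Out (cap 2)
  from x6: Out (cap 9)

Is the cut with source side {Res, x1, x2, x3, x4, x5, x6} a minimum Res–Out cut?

Yes — it is a minimum cut (capacity 11).

Given cut capacity: 2 + 9 = 11.
Augment Res→x1→x4→x5→Out: bottleneck 2, flow now 2.
Augment Res→x1→x4→x6→Out: bottleneck 4, flow now 6.
Augment Res→x2→x4→x6→Out: bottleneck 4, flow now 10.
Augment Res→x3→x4→x6→Out: bottleneck 1, flow now 11.
No augmenting path remains; maximum flow = 11.
Cut capacity 11 equals the max flow, so it is a minimum cut.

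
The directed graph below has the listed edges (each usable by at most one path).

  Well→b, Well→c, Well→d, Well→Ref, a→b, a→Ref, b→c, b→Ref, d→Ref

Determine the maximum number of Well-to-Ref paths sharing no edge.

Assign every edge capacity 1; by Menger, the answer equals the max flow.
Path Well→Ref (+1); total 1.
Path Well→b→Ref (+1); total 2.
Path Well→d→Ref (+1); total 3.
No residual Well→Ref path; max flow = 3.
Certifying cut of size 3: {Well→Ref, Well→b, Well→d}.

3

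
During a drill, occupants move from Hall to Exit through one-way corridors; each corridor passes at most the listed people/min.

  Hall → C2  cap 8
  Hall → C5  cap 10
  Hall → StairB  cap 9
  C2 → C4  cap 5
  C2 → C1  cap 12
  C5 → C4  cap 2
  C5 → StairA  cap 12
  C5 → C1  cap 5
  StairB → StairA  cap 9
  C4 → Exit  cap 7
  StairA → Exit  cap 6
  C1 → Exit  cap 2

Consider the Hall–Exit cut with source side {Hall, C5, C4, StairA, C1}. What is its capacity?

32

Edges leaving {Hall, C5, C4, StairA, C1}: Hall→C2 (8), Hall→StairB (9), C4→Exit (7), StairA→Exit (6), C1→Exit (2).
Cut capacity = 8 + 9 + 7 + 6 + 2 = 32.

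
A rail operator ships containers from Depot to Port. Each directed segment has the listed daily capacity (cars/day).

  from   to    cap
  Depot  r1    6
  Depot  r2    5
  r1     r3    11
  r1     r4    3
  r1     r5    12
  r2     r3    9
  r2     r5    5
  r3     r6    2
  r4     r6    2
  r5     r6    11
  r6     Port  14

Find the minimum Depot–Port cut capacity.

Augment Depot→r1→r3→r6→Port: bottleneck 2, flow now 2.
Augment Depot→r1→r4→r6→Port: bottleneck 2, flow now 4.
Augment Depot→r1→r5→r6→Port: bottleneck 2, flow now 6.
Augment Depot→r2→r5→r6→Port: bottleneck 5, flow now 11.
No augmenting path remains; maximum flow = 11.
By max-flow min-cut, the minimum cut capacity equals the max flow.
In the residual graph, reachable from Depot: {Depot}.
Min-cut edges: Depot→r1 (6), Depot→r2 (5); capacity 6 + 5 = 11.

11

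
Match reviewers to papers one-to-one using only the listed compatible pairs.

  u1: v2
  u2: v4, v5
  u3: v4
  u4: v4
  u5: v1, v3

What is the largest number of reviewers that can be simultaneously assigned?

4

Unit-capacity flow: source→left, listed edges, right→sink; max matching = max flow.
Augmenting path u1→v2 (+1); matched 1.
Augmenting path u2→v4 (+1); matched 2.
Augmenting path u5→v1 (+1); matched 3.
Augmenting path u3→v4→u2→v5 (+1); matched 4.
No augmenting path remains; maximum matching = 4.
König certificate: {u1, u2, u5, v4} is a vertex cover of size 4 (every listed pair touches it), so no matching can be larger.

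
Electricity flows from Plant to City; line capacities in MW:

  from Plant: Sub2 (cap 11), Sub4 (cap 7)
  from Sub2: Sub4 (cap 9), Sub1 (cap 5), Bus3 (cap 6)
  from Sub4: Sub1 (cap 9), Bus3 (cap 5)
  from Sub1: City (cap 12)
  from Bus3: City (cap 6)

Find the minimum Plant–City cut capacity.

Augment Plant→Sub2→Sub1→City: bottleneck 5, flow now 5.
Augment Plant→Sub2→Bus3→City: bottleneck 6, flow now 11.
Augment Plant→Sub4→Sub1→City: bottleneck 7, flow now 18.
No augmenting path remains; maximum flow = 18.
By max-flow min-cut, the minimum cut capacity equals the max flow.
In the residual graph, reachable from Plant: {Plant}.
Min-cut edges: Plant→Sub2 (11), Plant→Sub4 (7); capacity 11 + 7 = 18.

18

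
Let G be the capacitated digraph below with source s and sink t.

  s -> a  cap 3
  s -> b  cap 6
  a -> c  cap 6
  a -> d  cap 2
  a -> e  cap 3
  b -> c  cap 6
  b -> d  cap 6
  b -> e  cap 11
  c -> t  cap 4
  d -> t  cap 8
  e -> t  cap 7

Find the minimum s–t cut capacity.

Augment s→a→c→t: bottleneck 3, flow now 3.
Augment s→b→c→t: bottleneck 1, flow now 4.
Augment s→b→d→t: bottleneck 5, flow now 9.
No augmenting path remains; maximum flow = 9.
By max-flow min-cut, the minimum cut capacity equals the max flow.
In the residual graph, reachable from s: {s}.
Min-cut edges: s→a (3), s→b (6); capacity 3 + 6 = 9.

9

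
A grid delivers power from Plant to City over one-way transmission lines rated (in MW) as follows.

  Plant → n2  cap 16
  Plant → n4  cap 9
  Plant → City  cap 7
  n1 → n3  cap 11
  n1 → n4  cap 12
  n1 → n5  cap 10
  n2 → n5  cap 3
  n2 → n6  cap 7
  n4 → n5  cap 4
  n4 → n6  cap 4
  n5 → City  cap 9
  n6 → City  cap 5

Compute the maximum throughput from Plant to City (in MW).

19

Augment Plant→City: bottleneck 7, flow now 7.
Augment Plant→n2→n5→City: bottleneck 3, flow now 10.
Augment Plant→n2→n6→City: bottleneck 5, flow now 15.
Augment Plant→n4→n5→City: bottleneck 4, flow now 19.
No augmenting path remains; maximum flow = 19.
In the residual graph, reachable from Plant: {Plant, n2, n4, n6}.
Min-cut edges: Plant→City (7), n2→n5 (3), n4→n5 (4), n6→City (5); capacity 7 + 3 + 4 + 5 = 19.
This cut is saturated, so no flow can exceed 19.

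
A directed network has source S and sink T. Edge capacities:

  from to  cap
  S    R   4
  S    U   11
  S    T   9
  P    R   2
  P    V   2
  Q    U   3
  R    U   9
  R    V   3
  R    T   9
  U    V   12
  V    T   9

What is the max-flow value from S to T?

Augment S→T: bottleneck 9, flow now 9.
Augment S→R→T: bottleneck 4, flow now 13.
Augment S→U→V→T: bottleneck 9, flow now 22.
No augmenting path remains; maximum flow = 22.
In the residual graph, reachable from S: {S, U, V}.
Min-cut edges: S→R (4), S→T (9), V→T (9); capacity 4 + 9 + 9 = 22.
This cut is saturated, so no flow can exceed 22.

22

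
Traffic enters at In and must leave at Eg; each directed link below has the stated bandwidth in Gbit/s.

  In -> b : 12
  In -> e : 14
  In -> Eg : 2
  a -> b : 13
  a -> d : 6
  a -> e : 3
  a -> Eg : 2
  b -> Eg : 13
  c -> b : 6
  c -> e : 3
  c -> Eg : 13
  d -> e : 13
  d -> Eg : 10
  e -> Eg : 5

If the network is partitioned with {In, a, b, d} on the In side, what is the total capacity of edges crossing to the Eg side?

57

Edges leaving {In, a, b, d}: In→e (14), In→Eg (2), a→e (3), a→Eg (2), b→Eg (13), d→e (13), d→Eg (10).
Cut capacity = 14 + 2 + 3 + 2 + 13 + 13 + 10 = 57.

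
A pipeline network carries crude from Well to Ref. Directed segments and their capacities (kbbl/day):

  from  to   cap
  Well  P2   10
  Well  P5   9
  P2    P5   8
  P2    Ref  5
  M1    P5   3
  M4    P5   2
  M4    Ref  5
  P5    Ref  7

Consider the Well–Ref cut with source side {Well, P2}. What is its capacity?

22

Edges leaving {Well, P2}: Well→P5 (9), P2→P5 (8), P2→Ref (5).
Cut capacity = 9 + 8 + 5 = 22.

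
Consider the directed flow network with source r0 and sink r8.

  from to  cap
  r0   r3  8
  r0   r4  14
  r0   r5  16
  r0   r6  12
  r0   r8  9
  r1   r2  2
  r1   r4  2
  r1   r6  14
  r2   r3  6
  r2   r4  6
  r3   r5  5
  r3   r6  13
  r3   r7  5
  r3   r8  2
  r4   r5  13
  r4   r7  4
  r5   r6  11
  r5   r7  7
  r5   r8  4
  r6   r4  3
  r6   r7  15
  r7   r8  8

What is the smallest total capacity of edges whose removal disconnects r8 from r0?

23

Augment r0→r8: bottleneck 9, flow now 9.
Augment r0→r3→r8: bottleneck 2, flow now 11.
Augment r0→r5→r8: bottleneck 4, flow now 15.
Augment r0→r3→r7→r8: bottleneck 5, flow now 20.
Augment r0→r4→r7→r8: bottleneck 3, flow now 23.
No augmenting path remains; maximum flow = 23.
By max-flow min-cut, the minimum cut capacity equals the max flow.
In the residual graph, reachable from r0: {r0, r3, r4, r5, r6, r7}.
Min-cut edges: r0→r8 (9), r3→r8 (2), r5→r8 (4), r7→r8 (8); capacity 9 + 2 + 4 + 8 = 23.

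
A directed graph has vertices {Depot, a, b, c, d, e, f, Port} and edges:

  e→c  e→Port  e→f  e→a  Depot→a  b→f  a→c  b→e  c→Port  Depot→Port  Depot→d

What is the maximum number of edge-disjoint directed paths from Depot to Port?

2

Assign every edge capacity 1; by Menger, the answer equals the max flow.
Path Depot→Port (+1); total 1.
Path Depot→a→c→Port (+1); total 2.
No residual Depot→Port path; max flow = 2.
Certifying cut of size 2: {Depot→Port, Depot→a}.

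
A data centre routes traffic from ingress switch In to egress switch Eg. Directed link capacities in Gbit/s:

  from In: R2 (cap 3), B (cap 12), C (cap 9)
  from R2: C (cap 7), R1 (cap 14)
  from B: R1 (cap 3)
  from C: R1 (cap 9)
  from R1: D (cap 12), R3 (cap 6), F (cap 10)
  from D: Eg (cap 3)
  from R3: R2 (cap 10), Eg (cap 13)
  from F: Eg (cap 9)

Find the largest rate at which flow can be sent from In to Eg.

15

Augment In→R2→R1→D→Eg: bottleneck 3, flow now 3.
Augment In→B→R1→R3→Eg: bottleneck 3, flow now 6.
Augment In→C→R1→R3→Eg: bottleneck 3, flow now 9.
Augment In→C→R1→F→Eg: bottleneck 6, flow now 15.
No augmenting path remains; maximum flow = 15.
In the residual graph, reachable from In: {In, B}.
Min-cut edges: In→R2 (3), In→C (9), B→R1 (3); capacity 3 + 9 + 3 = 15.
This cut is saturated, so no flow can exceed 15.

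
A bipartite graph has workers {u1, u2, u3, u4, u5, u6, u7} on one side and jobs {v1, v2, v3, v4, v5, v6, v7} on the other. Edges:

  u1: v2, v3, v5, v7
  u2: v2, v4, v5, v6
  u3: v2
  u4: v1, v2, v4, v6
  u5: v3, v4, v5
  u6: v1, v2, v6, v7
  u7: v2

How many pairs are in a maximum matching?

Unit-capacity flow: source→left, listed edges, right→sink; max matching = max flow.
Augmenting path u1→v2 (+1); matched 1.
Augmenting path u2→v4 (+1); matched 2.
Augmenting path u4→v1 (+1); matched 3.
Augmenting path u5→v3 (+1); matched 4.
Augmenting path u6→v6 (+1); matched 5.
Augmenting path u3→v2→u1→v5 (+1); matched 6.
No augmenting path remains; maximum matching = 6.
König certificate: {u1, u2, u4, u5, u6, v2} is a vertex cover of size 6 (every listed pair touches it), so no matching can be larger.

6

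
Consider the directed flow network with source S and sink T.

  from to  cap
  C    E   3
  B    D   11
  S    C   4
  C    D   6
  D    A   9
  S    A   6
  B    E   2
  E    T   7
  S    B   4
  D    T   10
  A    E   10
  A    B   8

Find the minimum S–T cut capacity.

14

Augment S→A→E→T: bottleneck 6, flow now 6.
Augment S→B→D→T: bottleneck 4, flow now 10.
Augment S→C→D→T: bottleneck 4, flow now 14.
No augmenting path remains; maximum flow = 14.
By max-flow min-cut, the minimum cut capacity equals the max flow.
In the residual graph, reachable from S: {S}.
Min-cut edges: S→A (6), S→B (4), S→C (4); capacity 6 + 4 + 4 = 14.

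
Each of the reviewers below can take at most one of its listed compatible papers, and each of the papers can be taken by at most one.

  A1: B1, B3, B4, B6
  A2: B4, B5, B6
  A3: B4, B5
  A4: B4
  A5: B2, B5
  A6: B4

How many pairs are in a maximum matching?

5

Unit-capacity flow: source→left, listed edges, right→sink; max matching = max flow.
Augmenting path A1→B1 (+1); matched 1.
Augmenting path A2→B4 (+1); matched 2.
Augmenting path A3→B5 (+1); matched 3.
Augmenting path A5→B2 (+1); matched 4.
Augmenting path A4→B4→A2→B6 (+1); matched 5.
No augmenting path remains; maximum matching = 5.
König certificate: {A1, A2, A3, A5, B4} is a vertex cover of size 5 (every listed pair touches it), so no matching can be larger.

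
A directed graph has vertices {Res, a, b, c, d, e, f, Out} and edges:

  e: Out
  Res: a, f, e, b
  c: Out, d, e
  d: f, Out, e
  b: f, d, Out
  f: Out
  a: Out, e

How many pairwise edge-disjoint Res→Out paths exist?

Assign every edge capacity 1; by Menger, the answer equals the max flow.
Path Res→a→Out (+1); total 1.
Path Res→b→Out (+1); total 2.
Path Res→e→Out (+1); total 3.
Path Res→f→Out (+1); total 4.
No residual Res→Out path; max flow = 4.
Certifying cut of size 4: {Res→a, Res→b, Res→e, Res→f}.

4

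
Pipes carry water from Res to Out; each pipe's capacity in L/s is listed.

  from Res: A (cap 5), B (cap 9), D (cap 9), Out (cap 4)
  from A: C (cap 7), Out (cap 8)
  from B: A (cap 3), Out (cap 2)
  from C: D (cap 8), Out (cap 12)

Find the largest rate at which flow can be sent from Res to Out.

Augment Res→Out: bottleneck 4, flow now 4.
Augment Res→A→Out: bottleneck 5, flow now 9.
Augment Res→B→Out: bottleneck 2, flow now 11.
Augment Res→B→A→Out: bottleneck 3, flow now 14.
No augmenting path remains; maximum flow = 14.
In the residual graph, reachable from Res: {Res, B, D}.
Min-cut edges: Res→A (5), Res→Out (4), B→A (3), B→Out (2); capacity 5 + 4 + 3 + 2 = 14.
This cut is saturated, so no flow can exceed 14.

14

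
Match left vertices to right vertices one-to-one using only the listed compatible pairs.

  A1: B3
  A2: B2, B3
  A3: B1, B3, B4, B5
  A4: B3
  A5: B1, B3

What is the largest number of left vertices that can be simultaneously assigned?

Unit-capacity flow: source→left, listed edges, right→sink; max matching = max flow.
Augmenting path A1→B3 (+1); matched 1.
Augmenting path A2→B2 (+1); matched 2.
Augmenting path A3→B1 (+1); matched 3.
Augmenting path A5→B1→A3→B4 (+1); matched 4.
No augmenting path remains; maximum matching = 4.
König certificate: {A2, A3, A5, B3} is a vertex cover of size 4 (every listed pair touches it), so no matching can be larger.

4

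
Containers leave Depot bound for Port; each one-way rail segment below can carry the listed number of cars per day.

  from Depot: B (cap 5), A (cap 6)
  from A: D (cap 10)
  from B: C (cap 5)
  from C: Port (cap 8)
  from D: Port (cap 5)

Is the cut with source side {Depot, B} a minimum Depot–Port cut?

No — its capacity is 11, but the minimum cut has capacity 10.

Given cut capacity: 6 + 5 = 11.
Augment Depot→A→D→Port: bottleneck 5, flow now 5.
Augment Depot→B→C→Port: bottleneck 5, flow now 10.
No augmenting path remains; maximum flow = 10.
In the residual graph, reachable from Depot: {Depot, A, D}.
Min-cut edges: Depot→B (5), D→Port (5); capacity 5 + 5 = 10.
Cut capacity 11 exceeds the max flow 10, so it is not minimum.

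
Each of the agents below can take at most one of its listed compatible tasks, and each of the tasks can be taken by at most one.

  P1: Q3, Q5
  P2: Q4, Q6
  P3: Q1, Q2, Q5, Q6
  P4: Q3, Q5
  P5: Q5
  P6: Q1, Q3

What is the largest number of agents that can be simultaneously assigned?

5

Unit-capacity flow: source→left, listed edges, right→sink; max matching = max flow.
Augmenting path P1→Q3 (+1); matched 1.
Augmenting path P2→Q4 (+1); matched 2.
Augmenting path P3→Q1 (+1); matched 3.
Augmenting path P4→Q5 (+1); matched 4.
Augmenting path P6→Q1→P3→Q2 (+1); matched 5.
No augmenting path remains; maximum matching = 5.
König certificate: {P2, P3, P6, Q3, Q5} is a vertex cover of size 5 (every listed pair touches it), so no matching can be larger.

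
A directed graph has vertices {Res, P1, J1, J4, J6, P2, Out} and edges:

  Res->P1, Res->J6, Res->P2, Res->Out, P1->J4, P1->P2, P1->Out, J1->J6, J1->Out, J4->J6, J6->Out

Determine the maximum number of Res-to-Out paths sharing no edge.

3

Assign every edge capacity 1; by Menger, the answer equals the max flow.
Path Res→Out (+1); total 1.
Path Res→P1→Out (+1); total 2.
Path Res→J6→Out (+1); total 3.
No residual Res→Out path; max flow = 3.
Certifying cut of size 3: {Res→J6, Res→Out, Res→P1}.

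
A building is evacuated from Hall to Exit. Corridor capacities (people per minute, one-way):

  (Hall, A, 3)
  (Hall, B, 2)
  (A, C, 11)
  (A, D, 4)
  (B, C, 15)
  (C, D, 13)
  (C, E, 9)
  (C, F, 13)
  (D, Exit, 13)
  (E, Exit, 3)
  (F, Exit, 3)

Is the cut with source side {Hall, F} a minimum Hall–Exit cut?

No — its capacity is 8, but the minimum cut has capacity 5.

Given cut capacity: 3 + 2 + 3 = 8.
Augment Hall→A→D→Exit: bottleneck 3, flow now 3.
Augment Hall→B→C→D→Exit: bottleneck 2, flow now 5.
No augmenting path remains; maximum flow = 5.
In the residual graph, reachable from Hall: {Hall}.
Min-cut edges: Hall→A (3), Hall→B (2); capacity 3 + 2 = 5.
Cut capacity 8 exceeds the max flow 5, so it is not minimum.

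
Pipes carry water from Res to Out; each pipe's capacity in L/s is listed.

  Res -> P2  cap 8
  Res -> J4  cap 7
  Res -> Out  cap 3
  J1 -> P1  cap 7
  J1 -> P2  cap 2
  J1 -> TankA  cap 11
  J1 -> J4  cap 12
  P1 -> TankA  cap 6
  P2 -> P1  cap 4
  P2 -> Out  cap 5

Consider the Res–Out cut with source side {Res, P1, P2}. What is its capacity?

Edges leaving {Res, P1, P2}: Res→J4 (7), Res→Out (3), P1→TankA (6), P2→Out (5).
Cut capacity = 7 + 3 + 6 + 5 = 21.

21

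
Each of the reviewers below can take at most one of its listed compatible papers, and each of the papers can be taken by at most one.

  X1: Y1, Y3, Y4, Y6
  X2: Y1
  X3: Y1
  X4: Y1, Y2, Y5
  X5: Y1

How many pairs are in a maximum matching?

3

Unit-capacity flow: source→left, listed edges, right→sink; max matching = max flow.
Augmenting path X1→Y1 (+1); matched 1.
Augmenting path X4→Y2 (+1); matched 2.
Augmenting path X2→Y1→X1→Y3 (+1); matched 3.
No augmenting path remains; maximum matching = 3.
König certificate: {X1, X4, Y1} is a vertex cover of size 3 (every listed pair touches it), so no matching can be larger.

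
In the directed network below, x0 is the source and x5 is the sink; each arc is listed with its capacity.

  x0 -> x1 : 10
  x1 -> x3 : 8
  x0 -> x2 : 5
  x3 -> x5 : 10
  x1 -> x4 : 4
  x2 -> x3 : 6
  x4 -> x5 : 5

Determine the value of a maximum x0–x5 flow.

14

Augment x0→x1→x3→x5: bottleneck 8, flow now 8.
Augment x0→x1→x4→x5: bottleneck 2, flow now 10.
Augment x0→x2→x3→x5: bottleneck 2, flow now 12.
Augment x0→x2→x3→x1→x4→x5: bottleneck 2, flow now 14. (uses reverse residual edge)
No augmenting path remains; maximum flow = 14.
In the residual graph, reachable from x0: {x0, x1, x2, x3}.
Min-cut edges: x1→x4 (4), x3→x5 (10); capacity 4 + 10 = 14.
This cut is saturated, so no flow can exceed 14.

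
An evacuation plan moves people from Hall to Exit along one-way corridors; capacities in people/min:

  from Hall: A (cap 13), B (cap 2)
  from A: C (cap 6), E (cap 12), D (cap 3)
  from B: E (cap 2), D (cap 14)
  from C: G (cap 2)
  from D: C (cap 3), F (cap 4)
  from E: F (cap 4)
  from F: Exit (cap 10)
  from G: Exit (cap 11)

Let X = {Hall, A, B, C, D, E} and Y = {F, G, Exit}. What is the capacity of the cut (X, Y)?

Edges leaving {Hall, A, B, C, D, E}: C→G (2), D→F (4), E→F (4).
Cut capacity = 2 + 4 + 4 = 10.

10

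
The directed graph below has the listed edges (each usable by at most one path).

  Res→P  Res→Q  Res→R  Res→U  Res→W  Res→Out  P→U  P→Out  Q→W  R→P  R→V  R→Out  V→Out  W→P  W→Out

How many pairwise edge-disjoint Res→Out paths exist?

Assign every edge capacity 1; by Menger, the answer equals the max flow.
Path Res→Out (+1); total 1.
Path Res→P→Out (+1); total 2.
Path Res→R→Out (+1); total 3.
Path Res→W→Out (+1); total 4.
No residual Res→Out path; max flow = 4.
Certifying cut of size 4: {P→Out, Res→Out, Res→R, W→Out}.

4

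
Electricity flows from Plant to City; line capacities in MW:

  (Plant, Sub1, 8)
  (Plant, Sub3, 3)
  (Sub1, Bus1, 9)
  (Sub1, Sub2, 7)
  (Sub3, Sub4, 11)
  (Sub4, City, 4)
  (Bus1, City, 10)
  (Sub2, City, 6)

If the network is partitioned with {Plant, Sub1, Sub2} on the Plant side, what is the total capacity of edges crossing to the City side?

Edges leaving {Plant, Sub1, Sub2}: Plant→Sub3 (3), Sub1→Bus1 (9), Sub2→City (6).
Cut capacity = 3 + 9 + 6 = 18.

18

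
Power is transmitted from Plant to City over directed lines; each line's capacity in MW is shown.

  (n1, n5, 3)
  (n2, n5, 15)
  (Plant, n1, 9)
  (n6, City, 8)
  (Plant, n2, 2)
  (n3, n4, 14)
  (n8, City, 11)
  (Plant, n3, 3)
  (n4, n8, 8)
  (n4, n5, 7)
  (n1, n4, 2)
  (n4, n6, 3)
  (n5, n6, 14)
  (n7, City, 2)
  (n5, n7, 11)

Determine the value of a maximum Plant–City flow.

10

Augment Plant→n1→n4→n6→City: bottleneck 2, flow now 2.
Augment Plant→n1→n5→n6→City: bottleneck 3, flow now 5.
Augment Plant→n2→n5→n6→City: bottleneck 2, flow now 7.
Augment Plant→n3→n4→n6→City: bottleneck 1, flow now 8.
Augment Plant→n3→n4→n8→City: bottleneck 2, flow now 10.
No augmenting path remains; maximum flow = 10.
In the residual graph, reachable from Plant: {Plant, n1}.
Min-cut edges: Plant→n2 (2), Plant→n3 (3), n1→n4 (2), n1→n5 (3); capacity 2 + 3 + 2 + 3 = 10.
This cut is saturated, so no flow can exceed 10.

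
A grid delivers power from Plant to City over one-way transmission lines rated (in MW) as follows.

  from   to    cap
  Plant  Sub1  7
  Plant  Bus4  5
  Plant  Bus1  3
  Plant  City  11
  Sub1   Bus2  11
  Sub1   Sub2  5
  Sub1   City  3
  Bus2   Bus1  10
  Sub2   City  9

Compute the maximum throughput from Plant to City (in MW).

18

Augment Plant→City: bottleneck 11, flow now 11.
Augment Plant→Sub1→City: bottleneck 3, flow now 14.
Augment Plant→Sub1→Sub2→City: bottleneck 4, flow now 18.
No augmenting path remains; maximum flow = 18.
In the residual graph, reachable from Plant: {Plant, Bus4, Bus1}.
Min-cut edges: Plant→Sub1 (7), Plant→City (11); capacity 7 + 11 = 18.
This cut is saturated, so no flow can exceed 18.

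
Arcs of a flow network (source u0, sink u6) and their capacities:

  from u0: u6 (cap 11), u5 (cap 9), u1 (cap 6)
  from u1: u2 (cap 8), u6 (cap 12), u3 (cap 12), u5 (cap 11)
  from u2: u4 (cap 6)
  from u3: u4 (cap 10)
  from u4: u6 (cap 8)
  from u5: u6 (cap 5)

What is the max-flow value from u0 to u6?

Augment u0→u6: bottleneck 11, flow now 11.
Augment u0→u1→u6: bottleneck 6, flow now 17.
Augment u0→u5→u6: bottleneck 5, flow now 22.
No augmenting path remains; maximum flow = 22.
In the residual graph, reachable from u0: {u0, u5}.
Min-cut edges: u0→u1 (6), u0→u6 (11), u5→u6 (5); capacity 6 + 11 + 5 = 22.
This cut is saturated, so no flow can exceed 22.

22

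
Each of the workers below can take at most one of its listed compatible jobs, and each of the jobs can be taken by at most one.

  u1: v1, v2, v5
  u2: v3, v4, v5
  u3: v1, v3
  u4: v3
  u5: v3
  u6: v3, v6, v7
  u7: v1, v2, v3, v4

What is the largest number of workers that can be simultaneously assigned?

Unit-capacity flow: source→left, listed edges, right→sink; max matching = max flow.
Augmenting path u1→v1 (+1); matched 1.
Augmenting path u2→v3 (+1); matched 2.
Augmenting path u6→v6 (+1); matched 3.
Augmenting path u7→v2 (+1); matched 4.
Augmenting path u3→v1→u1→v5 (+1); matched 5.
Augmenting path u4→v3→u2→v4 (+1); matched 6.
No augmenting path remains; maximum matching = 6.
König certificate: {u1, u2, u3, u6, u7, v3} is a vertex cover of size 6 (every listed pair touches it), so no matching can be larger.

6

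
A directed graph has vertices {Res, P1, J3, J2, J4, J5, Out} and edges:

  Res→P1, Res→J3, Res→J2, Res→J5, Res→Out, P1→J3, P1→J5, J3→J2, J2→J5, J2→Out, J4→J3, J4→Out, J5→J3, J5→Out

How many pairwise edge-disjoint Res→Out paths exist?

Assign every edge capacity 1; by Menger, the answer equals the max flow.
Path Res→Out (+1); total 1.
Path Res→J2→Out (+1); total 2.
Path Res→J5→Out (+1); total 3.
No residual Res→Out path; max flow = 3.
Certifying cut of size 3: {J2→Out, J5→Out, Res→Out}.

3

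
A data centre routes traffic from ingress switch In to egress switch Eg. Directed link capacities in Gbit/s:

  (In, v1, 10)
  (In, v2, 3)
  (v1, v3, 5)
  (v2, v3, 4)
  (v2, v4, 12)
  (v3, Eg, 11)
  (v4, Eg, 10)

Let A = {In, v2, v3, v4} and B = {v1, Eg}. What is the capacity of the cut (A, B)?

31

Edges leaving {In, v2, v3, v4}: In→v1 (10), v3→Eg (11), v4→Eg (10).
Cut capacity = 10 + 11 + 10 = 31.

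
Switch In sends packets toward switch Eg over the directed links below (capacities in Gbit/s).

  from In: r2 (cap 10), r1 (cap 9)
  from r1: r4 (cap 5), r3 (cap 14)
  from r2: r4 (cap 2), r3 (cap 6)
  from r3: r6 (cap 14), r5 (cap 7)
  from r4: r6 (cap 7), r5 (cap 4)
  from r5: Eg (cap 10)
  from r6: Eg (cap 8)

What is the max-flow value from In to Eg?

17

Augment In→r1→r3→r5→Eg: bottleneck 7, flow now 7.
Augment In→r1→r3→r6→Eg: bottleneck 2, flow now 9.
Augment In→r2→r3→r6→Eg: bottleneck 6, flow now 15.
Augment In→r2→r4→r5→Eg: bottleneck 2, flow now 17.
No augmenting path remains; maximum flow = 17.
In the residual graph, reachable from In: {In, r2}.
Min-cut edges: In→r1 (9), r2→r3 (6), r2→r4 (2); capacity 9 + 6 + 2 = 17.
This cut is saturated, so no flow can exceed 17.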